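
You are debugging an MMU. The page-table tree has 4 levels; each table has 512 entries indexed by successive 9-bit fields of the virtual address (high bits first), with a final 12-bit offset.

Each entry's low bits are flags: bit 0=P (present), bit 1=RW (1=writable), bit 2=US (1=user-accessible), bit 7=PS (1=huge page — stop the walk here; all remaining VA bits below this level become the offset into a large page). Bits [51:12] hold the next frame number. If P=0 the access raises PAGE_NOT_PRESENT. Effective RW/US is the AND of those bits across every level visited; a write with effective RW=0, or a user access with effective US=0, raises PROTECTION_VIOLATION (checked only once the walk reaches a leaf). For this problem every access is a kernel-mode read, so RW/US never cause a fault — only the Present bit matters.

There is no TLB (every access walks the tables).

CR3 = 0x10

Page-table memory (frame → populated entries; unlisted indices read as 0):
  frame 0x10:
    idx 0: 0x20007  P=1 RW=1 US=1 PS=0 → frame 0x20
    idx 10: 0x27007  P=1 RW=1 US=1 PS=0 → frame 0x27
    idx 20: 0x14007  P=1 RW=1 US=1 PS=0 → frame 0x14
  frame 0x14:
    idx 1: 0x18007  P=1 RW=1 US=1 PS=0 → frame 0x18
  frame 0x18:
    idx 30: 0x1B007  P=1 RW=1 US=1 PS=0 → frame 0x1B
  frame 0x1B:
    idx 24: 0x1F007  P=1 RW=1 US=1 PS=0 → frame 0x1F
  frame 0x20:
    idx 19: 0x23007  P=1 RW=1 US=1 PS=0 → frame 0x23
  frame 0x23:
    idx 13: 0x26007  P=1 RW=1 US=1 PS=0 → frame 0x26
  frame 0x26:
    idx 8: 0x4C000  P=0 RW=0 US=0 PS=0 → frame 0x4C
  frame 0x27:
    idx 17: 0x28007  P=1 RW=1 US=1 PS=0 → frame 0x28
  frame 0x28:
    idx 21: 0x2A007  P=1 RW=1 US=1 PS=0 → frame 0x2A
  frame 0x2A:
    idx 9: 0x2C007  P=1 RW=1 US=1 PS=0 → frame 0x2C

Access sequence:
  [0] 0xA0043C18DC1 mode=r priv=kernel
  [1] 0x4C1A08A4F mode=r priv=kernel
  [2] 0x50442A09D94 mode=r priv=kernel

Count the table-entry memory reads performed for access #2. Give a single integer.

Walk each access:
#0 VA=0xA0043C18DC1 (r,kernel):
  L0: frame=0x10 idx=20 entry=0x14007 [P=1 RW=1 US=1 PS=0]
  L1: frame=0x14 idx=1 entry=0x18007 [P=1 RW=1 US=1 PS=0]
  L2: frame=0x18 idx=30 entry=0x1B007 [P=1 RW=1 US=1 PS=0]
  L3: frame=0x1B idx=24 entry=0x1F007 [P=1 RW=1 US=1 PS=0]
  → PA=0x1FDC1  (4 entries read)
#1 VA=0x4C1A08A4F (r,kernel):
  L0: frame=0x10 idx=0 entry=0x20007 [P=1 RW=1 US=1 PS=0]
  L1: frame=0x20 idx=19 entry=0x23007 [P=1 RW=1 US=1 PS=0]
  L2: frame=0x23 idx=13 entry=0x26007 [P=1 RW=1 US=1 PS=0]
  L3: frame=0x26 idx=8 entry=0x4C000 [P=0 RW=0 US=0 PS=0]
  ⇒ fault: PAGE_NOT_PRESENT  — 4 lookups
#2 VA=0x50442A09D94 (r,kernel):
  L0: frame=0x10 idx=10 entry=0x27007 [P=1 RW=1 US=1 PS=0]
  L1: frame=0x27 idx=17 entry=0x28007 [P=1 RW=1 US=1 PS=0]
  L2: frame=0x28 idx=21 entry=0x2A007 [P=1 RW=1 US=1 PS=0]
  L3: frame=0x2A idx=9 entry=0x2C007 [P=1 RW=1 US=1 PS=0]
  → PA=0x2CD94  (4 entries read)

Entries read for #2: 4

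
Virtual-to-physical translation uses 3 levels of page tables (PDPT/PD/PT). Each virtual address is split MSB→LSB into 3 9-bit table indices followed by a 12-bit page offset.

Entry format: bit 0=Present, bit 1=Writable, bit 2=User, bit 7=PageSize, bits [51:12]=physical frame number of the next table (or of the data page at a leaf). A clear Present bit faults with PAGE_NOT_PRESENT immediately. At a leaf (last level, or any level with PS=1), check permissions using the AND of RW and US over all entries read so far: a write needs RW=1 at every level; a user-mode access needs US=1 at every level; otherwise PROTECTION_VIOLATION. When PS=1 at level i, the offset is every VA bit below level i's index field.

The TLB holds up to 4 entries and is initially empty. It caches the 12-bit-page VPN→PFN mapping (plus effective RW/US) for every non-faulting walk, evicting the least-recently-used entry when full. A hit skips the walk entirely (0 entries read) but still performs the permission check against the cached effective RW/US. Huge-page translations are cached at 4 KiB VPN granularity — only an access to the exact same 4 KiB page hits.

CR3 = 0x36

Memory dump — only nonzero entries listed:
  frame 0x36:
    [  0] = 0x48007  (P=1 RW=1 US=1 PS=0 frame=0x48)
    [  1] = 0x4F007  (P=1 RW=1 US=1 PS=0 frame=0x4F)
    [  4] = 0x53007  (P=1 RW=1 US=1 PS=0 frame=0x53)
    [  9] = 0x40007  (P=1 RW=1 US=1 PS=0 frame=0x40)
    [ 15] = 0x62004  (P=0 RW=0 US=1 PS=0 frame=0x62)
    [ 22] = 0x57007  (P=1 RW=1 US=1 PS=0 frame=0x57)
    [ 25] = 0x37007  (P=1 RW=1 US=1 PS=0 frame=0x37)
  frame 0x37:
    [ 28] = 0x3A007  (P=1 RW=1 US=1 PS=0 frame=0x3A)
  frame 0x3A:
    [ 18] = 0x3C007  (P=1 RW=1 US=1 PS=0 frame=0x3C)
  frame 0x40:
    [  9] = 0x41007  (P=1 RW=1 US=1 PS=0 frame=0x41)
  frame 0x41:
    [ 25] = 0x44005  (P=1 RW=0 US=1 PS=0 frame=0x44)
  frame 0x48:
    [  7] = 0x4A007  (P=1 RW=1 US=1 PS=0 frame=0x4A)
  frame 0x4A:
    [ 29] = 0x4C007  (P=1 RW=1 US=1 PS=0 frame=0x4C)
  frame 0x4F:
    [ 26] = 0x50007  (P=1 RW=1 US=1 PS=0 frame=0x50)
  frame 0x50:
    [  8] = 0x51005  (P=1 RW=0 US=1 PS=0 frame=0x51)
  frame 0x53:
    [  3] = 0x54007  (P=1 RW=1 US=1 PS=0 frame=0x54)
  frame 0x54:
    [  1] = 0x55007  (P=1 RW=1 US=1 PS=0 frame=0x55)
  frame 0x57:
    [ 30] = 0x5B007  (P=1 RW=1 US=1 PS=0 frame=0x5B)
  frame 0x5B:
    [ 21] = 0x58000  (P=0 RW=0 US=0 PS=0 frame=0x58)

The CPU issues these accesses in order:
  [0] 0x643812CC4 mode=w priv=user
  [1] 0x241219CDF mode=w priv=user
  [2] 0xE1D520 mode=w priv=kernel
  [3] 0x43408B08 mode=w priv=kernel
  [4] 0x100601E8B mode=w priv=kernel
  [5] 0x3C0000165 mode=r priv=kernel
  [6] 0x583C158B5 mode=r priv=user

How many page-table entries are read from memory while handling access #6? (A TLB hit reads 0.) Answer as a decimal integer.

Trace:
#0 VA=0x643812CC4 (w,user):
  L0 @0x36[25] → 0x37007  P=1,RW=1,US=1,PS=0
  L1 @0x37[28] → 0x3A007  P=1,RW=1,US=1,PS=0
  L2 @0x3A[18] → 0x3C007  P=1,RW=1,US=1,PS=0
  ✓ 0x3CCC4  — 3 lookups
#1 VA=0x241219CDF (w,user):
  L0 @0x36[9] → 0x40007  P=1,RW=1,US=1,PS=0
  L1 @0x40[9] → 0x41007  P=1,RW=1,US=1,PS=0
  L2 @0x41[25] → 0x44005  P=1,RW=0,US=1,PS=0
  → PROTECTION_VIOLATION  (3 entries read)
#2 VA=0xE1D520 (w,kernel):
  L0 @0x36[0] → 0x48007  P=1,RW=1,US=1,PS=0
  L1 @0x48[7] → 0x4A007  P=1,RW=1,US=1,PS=0
  L2 @0x4A[29] → 0x4C007  P=1,RW=1,US=1,PS=0
  ✓ 0x4C520  — 3 lookups
#3 VA=0x43408B08 (w,kernel):
  L0 @0x36[1] → 0x4F007  P=1,RW=1,US=1,PS=0
  L1 @0x4F[26] → 0x50007  P=1,RW=1,US=1,PS=0
  L2 @0x50[8] → 0x51005  P=1,RW=0,US=1,PS=0
  → PROTECTION_VIOLATION  (3 entries read)
#4 VA=0x100601E8B (w,kernel):
  L0 @0x36[4] → 0x53007  P=1,RW=1,US=1,PS=0
  L1 @0x53[3] → 0x54007  P=1,RW=1,US=1,PS=0
  L2 @0x54[1] → 0x55007  P=1,RW=1,US=1,PS=0
  ✓ 0x55E8B  — 3 lookups
#5 VA=0x3C0000165 (r,kernel):
  L0 @0x36[15] → 0x62004  P=0,RW=0,US=1,PS=0
  → PAGE_NOT_PRESENT  (1 entries read)
#6 VA=0x583C158B5 (r,user):
  L0 @0x36[22] → 0x57007  P=1,RW=1,US=1,PS=0
  L1 @0x57[30] → 0x5B007  P=1,RW=1,US=1,PS=0
  L2 @0x5B[21] → 0x58000  P=0,RW=0,US=0,PS=0
  → PAGE_NOT_PRESENT  (3 entries read)

Entries read for #6: 3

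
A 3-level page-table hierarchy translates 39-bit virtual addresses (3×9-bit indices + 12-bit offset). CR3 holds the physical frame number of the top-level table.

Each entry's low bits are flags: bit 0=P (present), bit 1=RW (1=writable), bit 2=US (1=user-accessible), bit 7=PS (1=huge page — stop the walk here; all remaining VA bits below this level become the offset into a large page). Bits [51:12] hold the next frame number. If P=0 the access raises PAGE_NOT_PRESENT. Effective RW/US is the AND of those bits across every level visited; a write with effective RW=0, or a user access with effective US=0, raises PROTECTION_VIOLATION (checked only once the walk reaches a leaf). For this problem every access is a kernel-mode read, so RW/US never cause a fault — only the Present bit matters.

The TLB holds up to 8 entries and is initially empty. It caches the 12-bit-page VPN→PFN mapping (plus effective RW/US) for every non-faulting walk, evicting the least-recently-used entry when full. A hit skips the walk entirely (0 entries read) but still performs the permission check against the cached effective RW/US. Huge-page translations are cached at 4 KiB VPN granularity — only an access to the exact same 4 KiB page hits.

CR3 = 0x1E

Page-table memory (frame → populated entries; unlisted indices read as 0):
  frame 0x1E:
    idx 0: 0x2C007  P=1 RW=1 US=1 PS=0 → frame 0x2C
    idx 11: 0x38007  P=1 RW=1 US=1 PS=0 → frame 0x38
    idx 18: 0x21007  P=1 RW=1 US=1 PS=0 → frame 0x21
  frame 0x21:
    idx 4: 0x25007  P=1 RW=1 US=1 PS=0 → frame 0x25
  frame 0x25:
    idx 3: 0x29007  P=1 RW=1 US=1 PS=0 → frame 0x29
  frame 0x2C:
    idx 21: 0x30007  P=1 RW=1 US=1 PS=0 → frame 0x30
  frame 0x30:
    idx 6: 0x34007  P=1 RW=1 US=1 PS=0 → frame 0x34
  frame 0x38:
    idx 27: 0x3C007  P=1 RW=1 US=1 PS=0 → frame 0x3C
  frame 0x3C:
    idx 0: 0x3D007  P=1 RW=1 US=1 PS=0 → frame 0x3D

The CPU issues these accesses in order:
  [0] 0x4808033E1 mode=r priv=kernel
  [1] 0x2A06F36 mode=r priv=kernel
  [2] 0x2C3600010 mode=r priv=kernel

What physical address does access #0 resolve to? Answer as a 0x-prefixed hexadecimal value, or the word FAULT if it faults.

Trace:
#0 VA=0x4808033E1 (r,kernel):
  L0: frame=0x1E idx=18 entry=0x21007 [P=1 RW=1 US=1 PS=0]
  L1: frame=0x21 idx=4 entry=0x25007 [P=1 RW=1 US=1 PS=0]
  L2: frame=0x25 idx=3 entry=0x29007 [P=1 RW=1 US=1 PS=0]
  ✓ 0x293E1  — 3 lookups
#1 VA=0x2A06F36 (r,kernel):
  L0: frame=0x1E idx=0 entry=0x2C007 [P=1 RW=1 US=1 PS=0]
  L1: frame=0x2C idx=21 entry=0x30007 [P=1 RW=1 US=1 PS=0]
  L2: frame=0x30 idx=6 entry=0x34007 [P=1 RW=1 US=1 PS=0]
  ✓ 0x34F36  — 3 lookups
#2 VA=0x2C3600010 (r,kernel):
  L0: frame=0x1E idx=11 entry=0x38007 [P=1 RW=1 US=1 PS=0]
  L1: frame=0x38 idx=27 entry=0x3C007 [P=1 RW=1 US=1 PS=0]
  L2: frame=0x3C idx=0 entry=0x3D007 [P=1 RW=1 US=1 PS=0]
  ✓ 0x3D010  — 3 lookups

Access #0 PA: 0x293E1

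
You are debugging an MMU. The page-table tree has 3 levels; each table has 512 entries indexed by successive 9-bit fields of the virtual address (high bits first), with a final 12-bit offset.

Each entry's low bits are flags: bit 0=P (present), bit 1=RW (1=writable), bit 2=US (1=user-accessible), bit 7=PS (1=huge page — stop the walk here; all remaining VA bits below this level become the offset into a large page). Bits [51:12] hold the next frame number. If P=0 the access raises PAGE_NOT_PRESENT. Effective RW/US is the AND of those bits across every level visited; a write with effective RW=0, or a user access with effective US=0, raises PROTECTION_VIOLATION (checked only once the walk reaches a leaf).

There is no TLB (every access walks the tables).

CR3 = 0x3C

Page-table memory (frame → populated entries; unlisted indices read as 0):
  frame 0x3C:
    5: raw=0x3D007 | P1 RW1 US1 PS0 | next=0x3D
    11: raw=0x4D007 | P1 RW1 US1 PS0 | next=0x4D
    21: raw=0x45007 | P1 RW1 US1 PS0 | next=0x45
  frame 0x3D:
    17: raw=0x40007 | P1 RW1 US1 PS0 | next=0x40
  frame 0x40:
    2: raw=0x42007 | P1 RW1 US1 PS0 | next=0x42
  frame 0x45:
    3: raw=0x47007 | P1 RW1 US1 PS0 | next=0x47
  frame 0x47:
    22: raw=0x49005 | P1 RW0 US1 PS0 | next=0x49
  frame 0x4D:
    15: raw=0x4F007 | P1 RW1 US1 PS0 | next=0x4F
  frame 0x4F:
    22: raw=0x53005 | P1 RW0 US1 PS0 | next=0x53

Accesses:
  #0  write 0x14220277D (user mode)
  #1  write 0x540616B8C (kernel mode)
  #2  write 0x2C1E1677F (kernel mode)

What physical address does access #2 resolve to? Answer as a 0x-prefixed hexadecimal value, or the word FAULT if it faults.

Trace:
#0 VA=0x14220277D (w,user):
  lvl0: tbl 0x3C, slot 5 ⇒ 0x3D007 (P1/RW1/US1/PS0)
  lvl1: tbl 0x3D, slot 17 ⇒ 0x40007 (P1/RW1/US1/PS0)
  lvl2: tbl 0x40, slot 2 ⇒ 0x42007 (P1/RW1/US1/PS0)
  ✓ 0x4277D  — 3 lookups
#1 VA=0x540616B8C (w,kernel):
  lvl0: tbl 0x3C, slot 21 ⇒ 0x45007 (P1/RW1/US1/PS0)
  lvl1: tbl 0x45, slot 3 ⇒ 0x47007 (P1/RW1/US1/PS0)
  lvl2: tbl 0x47, slot 22 ⇒ 0x49005 (P1/RW0/US1/PS0)
  → PROTECTION_VIOLATION  (3 entries read)
#2 VA=0x2C1E1677F (w,kernel):
  lvl0: tbl 0x3C, slot 11 ⇒ 0x4D007 (P1/RW1/US1/PS0)
  lvl1: tbl 0x4D, slot 15 ⇒ 0x4F007 (P1/RW1/US1/PS0)
  lvl2: tbl 0x4F, slot 22 ⇒ 0x53005 (P1/RW0/US1/PS0)
  → PROTECTION_VIOLATION  (3 entries read)

Access #2 PA: FAULT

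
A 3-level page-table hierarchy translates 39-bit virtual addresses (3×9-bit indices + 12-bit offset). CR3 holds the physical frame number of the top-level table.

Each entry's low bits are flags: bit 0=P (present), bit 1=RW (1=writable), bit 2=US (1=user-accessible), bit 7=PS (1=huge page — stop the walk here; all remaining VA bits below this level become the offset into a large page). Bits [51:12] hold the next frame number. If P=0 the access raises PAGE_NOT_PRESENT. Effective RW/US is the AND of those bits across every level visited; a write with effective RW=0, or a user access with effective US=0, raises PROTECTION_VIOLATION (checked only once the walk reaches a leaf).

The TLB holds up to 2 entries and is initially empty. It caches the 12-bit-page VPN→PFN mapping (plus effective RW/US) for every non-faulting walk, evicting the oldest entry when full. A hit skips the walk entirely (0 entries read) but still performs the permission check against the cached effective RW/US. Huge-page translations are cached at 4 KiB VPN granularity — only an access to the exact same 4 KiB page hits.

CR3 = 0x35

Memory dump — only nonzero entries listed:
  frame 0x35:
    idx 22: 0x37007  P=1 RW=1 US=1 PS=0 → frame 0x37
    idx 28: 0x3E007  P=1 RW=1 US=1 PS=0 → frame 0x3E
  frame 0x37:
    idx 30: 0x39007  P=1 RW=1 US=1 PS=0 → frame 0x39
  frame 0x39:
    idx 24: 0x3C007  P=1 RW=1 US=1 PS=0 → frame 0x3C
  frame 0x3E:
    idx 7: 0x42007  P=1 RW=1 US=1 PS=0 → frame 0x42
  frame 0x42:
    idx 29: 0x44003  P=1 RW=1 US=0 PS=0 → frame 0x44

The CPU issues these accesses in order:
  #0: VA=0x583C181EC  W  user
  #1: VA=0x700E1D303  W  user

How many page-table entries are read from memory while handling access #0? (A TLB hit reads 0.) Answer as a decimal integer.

Walk each access:
#0 VA=0x583C181EC (w,user):
  L0 @0x35[22] → 0x37007  P=1,RW=1,US=1,PS=0
  L1 @0x37[30] → 0x39007  P=1,RW=1,US=1,PS=0
  L2 @0x39[24] → 0x3C007  P=1,RW=1,US=1,PS=0
  ⇒ phys 0x3C1EC  [3 reads]
#1 VA=0x700E1D303 (w,user):
  L0 @0x35[28] → 0x3E007  P=1,RW=1,US=1,PS=0
  L1 @0x3E[7] → 0x42007  P=1,RW=1,US=1,PS=0
  L2 @0x42[29] → 0x44003  P=1,RW=1,US=0,PS=0
  ✗ PROTECTION_VIOLATION  [3 reads]

Entries read for #0: 3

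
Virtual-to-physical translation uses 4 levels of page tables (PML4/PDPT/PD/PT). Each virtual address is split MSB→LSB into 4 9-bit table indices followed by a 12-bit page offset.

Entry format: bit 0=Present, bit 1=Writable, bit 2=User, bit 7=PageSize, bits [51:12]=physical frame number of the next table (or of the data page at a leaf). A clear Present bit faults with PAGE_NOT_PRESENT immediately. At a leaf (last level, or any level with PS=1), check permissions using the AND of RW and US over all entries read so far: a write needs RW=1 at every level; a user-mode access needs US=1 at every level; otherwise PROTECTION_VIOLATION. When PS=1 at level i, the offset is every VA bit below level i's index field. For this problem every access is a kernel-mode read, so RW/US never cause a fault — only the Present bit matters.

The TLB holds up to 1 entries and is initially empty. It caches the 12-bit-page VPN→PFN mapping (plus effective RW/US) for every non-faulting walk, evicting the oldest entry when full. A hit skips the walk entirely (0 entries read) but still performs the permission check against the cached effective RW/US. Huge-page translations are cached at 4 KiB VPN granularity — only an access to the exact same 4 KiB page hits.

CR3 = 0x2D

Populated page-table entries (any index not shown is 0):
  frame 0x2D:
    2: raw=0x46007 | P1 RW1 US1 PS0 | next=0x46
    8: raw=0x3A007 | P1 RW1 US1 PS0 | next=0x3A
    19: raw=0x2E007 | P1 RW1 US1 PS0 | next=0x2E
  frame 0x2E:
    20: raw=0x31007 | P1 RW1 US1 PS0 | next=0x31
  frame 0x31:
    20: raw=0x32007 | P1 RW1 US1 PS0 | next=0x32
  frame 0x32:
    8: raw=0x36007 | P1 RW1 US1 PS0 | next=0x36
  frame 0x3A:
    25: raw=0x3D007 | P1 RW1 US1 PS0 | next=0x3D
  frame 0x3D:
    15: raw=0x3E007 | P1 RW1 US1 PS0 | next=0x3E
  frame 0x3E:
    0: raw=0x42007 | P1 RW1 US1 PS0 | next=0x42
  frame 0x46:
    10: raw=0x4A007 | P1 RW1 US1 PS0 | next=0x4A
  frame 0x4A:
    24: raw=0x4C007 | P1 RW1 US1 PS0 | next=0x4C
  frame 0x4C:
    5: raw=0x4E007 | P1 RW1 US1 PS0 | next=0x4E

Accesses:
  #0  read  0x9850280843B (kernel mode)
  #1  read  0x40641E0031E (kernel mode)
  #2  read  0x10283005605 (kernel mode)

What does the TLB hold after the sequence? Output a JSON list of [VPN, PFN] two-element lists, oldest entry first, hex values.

Walk each access:
#0 VA=0x9850280843B (r,kernel):
  L0 @0x2D[19] → 0x2E007  P=1,RW=1,US=1,PS=0
  L1 @0x2E[20] → 0x31007  P=1,RW=1,US=1,PS=0
  L2 @0x31[20] → 0x32007  P=1,RW=1,US=1,PS=0
  L3 @0x32[8] → 0x36007  P=1,RW=1,US=1,PS=0
  → PA=0x3643B  (4 entries read)
#1 VA=0x40641E0031E (r,kernel):
  L0 @0x2D[8] → 0x3A007  P=1,RW=1,US=1,PS=0
  L1 @0x3A[25] → 0x3D007  P=1,RW=1,US=1,PS=0
  L2 @0x3D[15] → 0x3E007  P=1,RW=1,US=1,PS=0
  L3 @0x3E[0] → 0x42007  P=1,RW=1,US=1,PS=0
  → PA=0x4231E  (4 entries read)
#2 VA=0x10283005605 (r,kernel):
  L0 @0x2D[2] → 0x46007  P=1,RW=1,US=1,PS=0
  L1 @0x46[10] → 0x4A007  P=1,RW=1,US=1,PS=0
  L2 @0x4A[24] → 0x4C007  P=1,RW=1,US=1,PS=0
  L3 @0x4C[5] → 0x4E007  P=1,RW=1,US=1,PS=0
  → PA=0x4E605  (4 entries read)

TLB: [["0x10283005", "0x4E"]]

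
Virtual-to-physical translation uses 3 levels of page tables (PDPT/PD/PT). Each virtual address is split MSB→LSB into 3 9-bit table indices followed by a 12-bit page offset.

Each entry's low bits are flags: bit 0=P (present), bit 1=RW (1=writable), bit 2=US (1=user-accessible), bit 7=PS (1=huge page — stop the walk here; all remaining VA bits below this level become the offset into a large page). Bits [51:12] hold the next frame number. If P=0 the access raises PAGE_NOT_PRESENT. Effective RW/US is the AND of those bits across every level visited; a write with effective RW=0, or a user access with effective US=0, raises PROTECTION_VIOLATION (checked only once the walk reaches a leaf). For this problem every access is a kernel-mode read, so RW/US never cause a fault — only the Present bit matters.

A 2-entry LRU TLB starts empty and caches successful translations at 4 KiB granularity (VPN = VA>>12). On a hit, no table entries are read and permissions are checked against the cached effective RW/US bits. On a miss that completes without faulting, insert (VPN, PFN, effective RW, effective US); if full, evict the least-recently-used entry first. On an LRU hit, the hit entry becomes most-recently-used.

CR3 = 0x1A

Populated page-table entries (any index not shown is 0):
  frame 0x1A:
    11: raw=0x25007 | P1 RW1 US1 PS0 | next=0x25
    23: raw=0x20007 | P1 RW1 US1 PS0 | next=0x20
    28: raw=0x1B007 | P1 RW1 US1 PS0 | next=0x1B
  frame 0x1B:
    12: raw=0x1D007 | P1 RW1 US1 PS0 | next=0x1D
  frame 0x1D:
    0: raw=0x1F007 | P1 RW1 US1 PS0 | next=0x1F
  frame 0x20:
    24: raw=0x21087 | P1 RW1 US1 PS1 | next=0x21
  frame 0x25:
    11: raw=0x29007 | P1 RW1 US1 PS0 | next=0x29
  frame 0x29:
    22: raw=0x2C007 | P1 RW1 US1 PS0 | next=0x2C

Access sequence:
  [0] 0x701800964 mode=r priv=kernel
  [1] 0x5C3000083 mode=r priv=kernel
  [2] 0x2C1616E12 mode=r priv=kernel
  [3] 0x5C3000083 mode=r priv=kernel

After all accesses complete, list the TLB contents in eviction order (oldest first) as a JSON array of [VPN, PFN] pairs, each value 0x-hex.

Walk each access:
#0 VA=0x701800964 (r,kernel):
  L0 @0x1A[28] → 0x1B007  P=1,RW=1,US=1,PS=0
  L1 @0x1B[12] → 0x1D007  P=1,RW=1,US=1,PS=0
  L2 @0x1D[0] → 0x1F007  P=1,RW=1,US=1,PS=0
  ⇒ phys 0x1F964  [3 reads]
#1 VA=0x5C3000083 (r,kernel):
  L0 @0x1A[23] → 0x20007  P=1,RW=1,US=1,PS=0
  L1 @0x20[24] → 0x21087  P=1,RW=1,US=1,PS=1
  ⇒ phys 0x21083 (huge @L1)  [2 reads]
#2 VA=0x2C1616E12 (r,kernel):
  L0 @0x1A[11] → 0x25007  P=1,RW=1,US=1,PS=0
  L1 @0x25[11] → 0x29007  P=1,RW=1,US=1,PS=0
  L2 @0x29[22] → 0x2C007  P=1,RW=1,US=1,PS=0
  ⇒ phys 0x2CE12  [3 reads]
#3 VA=0x5C3000083 (r,kernel):
  TLB hit vpn=0x5C3000 → PA=0x21083

TLB: [["0x2C1616", "0x2C"], ["0x5C3000", "0x21"]]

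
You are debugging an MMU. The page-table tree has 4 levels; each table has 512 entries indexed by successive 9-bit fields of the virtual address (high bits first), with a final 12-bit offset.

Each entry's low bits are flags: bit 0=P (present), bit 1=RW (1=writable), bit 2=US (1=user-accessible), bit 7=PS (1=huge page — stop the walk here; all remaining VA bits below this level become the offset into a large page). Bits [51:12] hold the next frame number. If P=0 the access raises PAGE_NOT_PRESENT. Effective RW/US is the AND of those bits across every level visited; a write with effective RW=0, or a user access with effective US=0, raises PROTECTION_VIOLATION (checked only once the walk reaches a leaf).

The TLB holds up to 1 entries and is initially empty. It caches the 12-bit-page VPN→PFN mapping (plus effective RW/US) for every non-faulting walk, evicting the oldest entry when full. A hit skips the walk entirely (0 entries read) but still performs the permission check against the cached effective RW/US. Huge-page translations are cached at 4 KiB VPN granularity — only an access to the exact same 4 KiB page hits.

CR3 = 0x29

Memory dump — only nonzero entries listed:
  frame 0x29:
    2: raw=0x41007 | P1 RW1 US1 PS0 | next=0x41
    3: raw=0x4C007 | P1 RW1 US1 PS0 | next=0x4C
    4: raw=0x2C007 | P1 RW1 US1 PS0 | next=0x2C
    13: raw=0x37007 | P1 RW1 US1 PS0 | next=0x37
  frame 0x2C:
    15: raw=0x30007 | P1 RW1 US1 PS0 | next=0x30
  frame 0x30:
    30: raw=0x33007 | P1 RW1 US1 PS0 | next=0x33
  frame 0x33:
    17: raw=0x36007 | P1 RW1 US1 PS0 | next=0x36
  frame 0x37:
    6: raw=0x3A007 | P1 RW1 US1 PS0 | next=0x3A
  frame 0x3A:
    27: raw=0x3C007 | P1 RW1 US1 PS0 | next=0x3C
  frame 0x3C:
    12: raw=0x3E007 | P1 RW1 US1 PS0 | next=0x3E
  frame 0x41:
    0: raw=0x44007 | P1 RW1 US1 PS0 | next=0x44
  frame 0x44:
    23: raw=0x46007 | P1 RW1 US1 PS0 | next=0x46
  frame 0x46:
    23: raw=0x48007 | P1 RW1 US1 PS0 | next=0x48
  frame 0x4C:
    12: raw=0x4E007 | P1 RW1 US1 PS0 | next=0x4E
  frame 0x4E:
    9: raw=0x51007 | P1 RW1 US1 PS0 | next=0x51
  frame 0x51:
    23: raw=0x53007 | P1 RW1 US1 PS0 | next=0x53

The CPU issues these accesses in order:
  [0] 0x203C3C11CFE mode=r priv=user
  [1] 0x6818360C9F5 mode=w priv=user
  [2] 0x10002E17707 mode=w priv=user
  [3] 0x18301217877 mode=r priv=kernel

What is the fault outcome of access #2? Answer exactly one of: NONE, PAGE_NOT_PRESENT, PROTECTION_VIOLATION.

Walk each access:
#0 VA=0x203C3C11CFE (r,user):
  L0: frame=0x29 idx=4 entry=0x2C007 [P=1 RW=1 US=1 PS=0]
  L1: frame=0x2C idx=15 entry=0x30007 [P=1 RW=1 US=1 PS=0]
  L2: frame=0x30 idx=30 entry=0x33007 [P=1 RW=1 US=1 PS=0]
  L3: frame=0x33 idx=17 entry=0x36007 [P=1 RW=1 US=1 PS=0]
  ⇒ phys 0x36CFE  [4 reads]
#1 VA=0x6818360C9F5 (w,user):
  L0: frame=0x29 idx=13 entry=0x37007 [P=1 RW=1 US=1 PS=0]
  L1: frame=0x37 idx=6 entry=0x3A007 [P=1 RW=1 US=1 PS=0]
  L2: frame=0x3A idx=27 entry=0x3C007 [P=1 RW=1 US=1 PS=0]
  L3: frame=0x3C idx=12 entry=0x3E007 [P=1 RW=1 US=1 PS=0]
  ⇒ phys 0x3E9F5  [4 reads]
#2 VA=0x10002E17707 (w,user):
  L0: frame=0x29 idx=2 entry=0x41007 [P=1 RW=1 US=1 PS=0]
  L1: frame=0x41 idx=0 entry=0x44007 [P=1 RW=1 US=1 PS=0]
  L2: frame=0x44 idx=23 entry=0x46007 [P=1 RW=1 US=1 PS=0]
  L3: frame=0x46 idx=23 entry=0x48007 [P=1 RW=1 US=1 PS=0]
  ⇒ phys 0x48707  [4 reads]
#3 VA=0x18301217877 (r,kernel):
  L0: frame=0x29 idx=3 entry=0x4C007 [P=1 RW=1 US=1 PS=0]
  L1: frame=0x4C idx=12 entry=0x4E007 [P=1 RW=1 US=1 PS=0]
  L2: frame=0x4E idx=9 entry=0x51007 [P=1 RW=1 US=1 PS=0]
  L3: frame=0x51 idx=23 entry=0x53007 [P=1 RW=1 US=1 PS=0]
  ⇒ phys 0x53877  [4 reads]

Access #2 fault: NONE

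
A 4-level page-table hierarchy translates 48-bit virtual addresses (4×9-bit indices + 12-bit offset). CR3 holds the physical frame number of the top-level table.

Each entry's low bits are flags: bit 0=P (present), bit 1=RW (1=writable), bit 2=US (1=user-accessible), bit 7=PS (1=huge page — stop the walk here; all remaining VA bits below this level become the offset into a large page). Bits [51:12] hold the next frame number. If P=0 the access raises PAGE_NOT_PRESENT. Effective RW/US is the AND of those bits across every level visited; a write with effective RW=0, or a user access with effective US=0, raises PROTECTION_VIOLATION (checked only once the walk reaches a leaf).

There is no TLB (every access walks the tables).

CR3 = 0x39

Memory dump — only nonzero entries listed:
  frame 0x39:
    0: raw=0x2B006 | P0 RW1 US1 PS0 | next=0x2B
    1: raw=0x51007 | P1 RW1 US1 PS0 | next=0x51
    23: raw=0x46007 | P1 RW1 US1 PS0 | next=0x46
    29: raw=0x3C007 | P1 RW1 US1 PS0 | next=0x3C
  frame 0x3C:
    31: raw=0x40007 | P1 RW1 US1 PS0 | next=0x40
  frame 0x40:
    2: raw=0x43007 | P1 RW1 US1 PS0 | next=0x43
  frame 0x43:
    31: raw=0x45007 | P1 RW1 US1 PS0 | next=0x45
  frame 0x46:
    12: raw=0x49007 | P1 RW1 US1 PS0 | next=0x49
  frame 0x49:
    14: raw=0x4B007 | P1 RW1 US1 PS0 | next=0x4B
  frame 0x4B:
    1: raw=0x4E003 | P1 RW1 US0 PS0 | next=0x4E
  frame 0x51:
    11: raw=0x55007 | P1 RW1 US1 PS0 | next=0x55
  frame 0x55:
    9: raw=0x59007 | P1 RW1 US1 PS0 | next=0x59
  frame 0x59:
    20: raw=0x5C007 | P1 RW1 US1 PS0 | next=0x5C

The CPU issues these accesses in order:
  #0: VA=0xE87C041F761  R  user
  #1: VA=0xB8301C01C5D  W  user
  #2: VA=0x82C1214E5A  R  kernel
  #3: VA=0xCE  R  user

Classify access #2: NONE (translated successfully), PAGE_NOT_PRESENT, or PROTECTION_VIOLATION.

Walk each access:
#0 VA=0xE87C041F761 (r,user):
  [0] read 0x39 idx=29: raw=0x3C007 flags P=1 W=1 U=1 S=0
  [1] read 0x3C idx=31: raw=0x40007 flags P=1 W=1 U=1 S=0
  [2] read 0x40 idx=2: raw=0x43007 flags P=1 W=1 U=1 S=0
  [3] read 0x43 idx=31: raw=0x45007 flags P=1 W=1 U=1 S=0
  ✓ 0x45761  — 4 lookups
#1 VA=0xB8301C01C5D (w,user):
  [0] read 0x39 idx=23: raw=0x46007 flags P=1 W=1 U=1 S=0
  [1] read 0x46 idx=12: raw=0x49007 flags P=1 W=1 U=1 S=0
  [2] read 0x49 idx=14: raw=0x4B007 flags P=1 W=1 U=1 S=0
  [3] read 0x4B idx=1: raw=0x4E003 flags P=1 W=1 U=0 S=0
  → PROTECTION_VIOLATION  (4 entries read)
#2 VA=0x82C1214E5A (r,kernel):
  [0] read 0x39 idx=1: raw=0x51007 flags P=1 W=1 U=1 S=0
  [1] read 0x51 idx=11: raw=0x55007 flags P=1 W=1 U=1 S=0
  [2] read 0x55 idx=9: raw=0x59007 flags P=1 W=1 U=1 S=0
  [3] read 0x59 idx=20: raw=0x5C007 flags P=1 W=1 U=1 S=0
  ✓ 0x5CE5A  — 4 lookups
#3 VA=0xCE (r,user):
  [0] read 0x39 idx=0: raw=0x2B006 flags P=0 W=1 U=1 S=0
  → PAGE_NOT_PRESENT  (1 entries read)

Access #2 fault: NONE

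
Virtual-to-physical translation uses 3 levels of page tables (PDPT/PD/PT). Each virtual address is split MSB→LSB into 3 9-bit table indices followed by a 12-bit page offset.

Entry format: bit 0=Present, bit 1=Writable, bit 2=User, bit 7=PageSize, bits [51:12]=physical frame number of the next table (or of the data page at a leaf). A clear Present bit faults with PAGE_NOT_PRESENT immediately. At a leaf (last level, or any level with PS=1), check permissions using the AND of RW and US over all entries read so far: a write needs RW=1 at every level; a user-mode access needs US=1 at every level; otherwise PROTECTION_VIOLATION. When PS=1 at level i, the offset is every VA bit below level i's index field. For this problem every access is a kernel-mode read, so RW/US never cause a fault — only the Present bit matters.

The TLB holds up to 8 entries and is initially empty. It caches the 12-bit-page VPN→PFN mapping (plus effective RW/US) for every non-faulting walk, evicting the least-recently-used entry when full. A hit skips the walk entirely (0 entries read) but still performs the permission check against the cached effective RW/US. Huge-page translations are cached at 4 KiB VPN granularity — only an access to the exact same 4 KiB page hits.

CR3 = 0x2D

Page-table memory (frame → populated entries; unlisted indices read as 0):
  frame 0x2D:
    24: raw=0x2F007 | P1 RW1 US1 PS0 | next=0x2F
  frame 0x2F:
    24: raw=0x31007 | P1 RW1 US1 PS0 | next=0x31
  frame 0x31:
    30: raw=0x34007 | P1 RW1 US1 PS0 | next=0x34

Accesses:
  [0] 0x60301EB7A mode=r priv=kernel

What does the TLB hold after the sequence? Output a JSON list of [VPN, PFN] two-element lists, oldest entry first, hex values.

Trace:
#0 VA=0x60301EB7A (r,kernel):
  lvl0: tbl 0x2D, slot 24 ⇒ 0x2F007 (P1/RW1/US1/PS0)
  lvl1: tbl 0x2F, slot 24 ⇒ 0x31007 (P1/RW1/US1/PS0)
  lvl2: tbl 0x31, slot 30 ⇒ 0x34007 (P1/RW1/US1/PS0)
  ✓ 0x34B7A  — 3 lookups

TLB: [["0x60301E", "0x34"]]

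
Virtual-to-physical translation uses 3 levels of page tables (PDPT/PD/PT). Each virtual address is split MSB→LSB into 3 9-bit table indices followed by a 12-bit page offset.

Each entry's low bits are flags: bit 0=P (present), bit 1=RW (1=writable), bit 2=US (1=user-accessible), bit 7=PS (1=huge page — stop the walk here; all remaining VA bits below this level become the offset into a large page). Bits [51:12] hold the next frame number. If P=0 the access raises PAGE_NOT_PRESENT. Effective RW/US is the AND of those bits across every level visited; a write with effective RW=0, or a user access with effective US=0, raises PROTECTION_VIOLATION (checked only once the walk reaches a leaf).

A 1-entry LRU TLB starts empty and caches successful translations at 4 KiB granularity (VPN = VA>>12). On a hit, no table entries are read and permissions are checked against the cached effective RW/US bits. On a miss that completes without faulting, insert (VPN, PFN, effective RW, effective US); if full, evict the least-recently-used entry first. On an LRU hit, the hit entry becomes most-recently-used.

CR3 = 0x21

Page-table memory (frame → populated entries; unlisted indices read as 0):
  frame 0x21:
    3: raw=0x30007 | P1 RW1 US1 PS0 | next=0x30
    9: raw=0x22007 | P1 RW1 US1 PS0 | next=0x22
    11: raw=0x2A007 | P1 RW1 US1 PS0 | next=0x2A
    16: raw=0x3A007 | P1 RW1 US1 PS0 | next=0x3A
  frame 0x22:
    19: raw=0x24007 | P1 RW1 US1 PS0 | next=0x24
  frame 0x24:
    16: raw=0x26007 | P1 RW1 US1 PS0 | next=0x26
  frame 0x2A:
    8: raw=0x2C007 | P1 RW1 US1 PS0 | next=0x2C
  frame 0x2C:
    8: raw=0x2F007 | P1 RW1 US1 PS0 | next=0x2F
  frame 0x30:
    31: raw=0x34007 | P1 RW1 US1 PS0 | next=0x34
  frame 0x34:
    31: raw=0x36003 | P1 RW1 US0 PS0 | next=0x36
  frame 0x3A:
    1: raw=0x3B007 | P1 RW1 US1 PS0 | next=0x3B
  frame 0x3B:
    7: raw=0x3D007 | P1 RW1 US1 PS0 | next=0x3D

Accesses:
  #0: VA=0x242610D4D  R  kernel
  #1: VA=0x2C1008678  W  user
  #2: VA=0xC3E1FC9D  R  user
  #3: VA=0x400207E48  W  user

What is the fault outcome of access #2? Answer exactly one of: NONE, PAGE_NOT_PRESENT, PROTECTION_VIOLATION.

Per-access translation:
#0 VA=0x242610D4D (r,kernel):
  L0: frame=0x21 idx=9 entry=0x22007 [P=1 RW=1 US=1 PS=0]
  L1: frame=0x22 idx=19 entry=0x24007 [P=1 RW=1 US=1 PS=0]
  L2: frame=0x24 idx=16 entry=0x26007 [P=1 RW=1 US=1 PS=0]
  ⇒ phys 0x26D4D  [3 reads]
#1 VA=0x2C1008678 (w,user):
  L0: frame=0x21 idx=11 entry=0x2A007 [P=1 RW=1 US=1 PS=0]
  L1: frame=0x2A idx=8 entry=0x2C007 [P=1 RW=1 US=1 PS=0]
  L2: frame=0x2C idx=8 entry=0x2F007 [P=1 RW=1 US=1 PS=0]
  ⇒ phys 0x2F678  [3 reads]
#2 VA=0xC3E1FC9D (r,user):
  L0: frame=0x21 idx=3 entry=0x30007 [P=1 RW=1 US=1 PS=0]
  L1: frame=0x30 idx=31 entry=0x34007 [P=1 RW=1 US=1 PS=0]
  L2: frame=0x34 idx=31 entry=0x36003 [P=1 RW=1 US=0 PS=0]
  ⇒ fault: PROTECTION_VIOLATION  — 3 lookups
#3 VA=0x400207E48 (w,user):
  L0: frame=0x21 idx=16 entry=0x3A007 [P=1 RW=1 US=1 PS=0]
  L1: frame=0x3A idx=1 entry=0x3B007 [P=1 RW=1 US=1 PS=0]
  L2: frame=0x3B idx=7 entry=0x3D007 [P=1 RW=1 US=1 PS=0]
  ⇒ phys 0x3DE48  [3 reads]

Access #2 fault: PROTECTION_VIOLATION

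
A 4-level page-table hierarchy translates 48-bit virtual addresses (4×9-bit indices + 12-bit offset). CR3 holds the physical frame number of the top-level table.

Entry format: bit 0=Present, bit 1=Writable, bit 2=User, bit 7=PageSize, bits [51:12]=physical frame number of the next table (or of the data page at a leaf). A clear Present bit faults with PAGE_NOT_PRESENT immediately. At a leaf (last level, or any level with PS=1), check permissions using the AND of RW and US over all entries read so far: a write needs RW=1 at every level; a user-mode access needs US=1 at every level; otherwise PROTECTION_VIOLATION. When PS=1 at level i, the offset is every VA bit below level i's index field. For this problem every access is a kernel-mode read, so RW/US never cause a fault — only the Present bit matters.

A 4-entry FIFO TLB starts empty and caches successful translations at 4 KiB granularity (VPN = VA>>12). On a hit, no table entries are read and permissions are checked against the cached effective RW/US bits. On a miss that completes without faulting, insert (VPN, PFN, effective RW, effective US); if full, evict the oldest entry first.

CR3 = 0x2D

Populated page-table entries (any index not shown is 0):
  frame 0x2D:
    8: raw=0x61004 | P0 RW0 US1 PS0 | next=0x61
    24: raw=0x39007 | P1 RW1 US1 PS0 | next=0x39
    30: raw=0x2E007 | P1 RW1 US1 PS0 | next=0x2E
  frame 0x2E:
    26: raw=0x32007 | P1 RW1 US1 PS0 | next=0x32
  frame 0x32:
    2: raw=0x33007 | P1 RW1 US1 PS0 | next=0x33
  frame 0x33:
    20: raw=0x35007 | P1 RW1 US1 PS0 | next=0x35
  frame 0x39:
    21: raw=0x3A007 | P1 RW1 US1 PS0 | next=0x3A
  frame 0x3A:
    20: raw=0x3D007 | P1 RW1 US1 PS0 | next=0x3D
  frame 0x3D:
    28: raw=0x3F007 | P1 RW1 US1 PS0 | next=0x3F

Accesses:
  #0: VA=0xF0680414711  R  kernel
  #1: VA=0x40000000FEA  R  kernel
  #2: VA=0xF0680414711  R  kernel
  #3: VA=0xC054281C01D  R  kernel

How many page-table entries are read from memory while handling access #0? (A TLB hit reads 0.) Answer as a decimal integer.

Walk each access:
#0 VA=0xF0680414711 (r,kernel):
  L0 @0x2D[30] → 0x2E007  P=1,RW=1,US=1,PS=0
  L1 @0x2E[26] → 0x32007  P=1,RW=1,US=1,PS=0
  L2 @0x32[2] → 0x33007  P=1,RW=1,US=1,PS=0
  L3 @0x33[20] → 0x35007  P=1,RW=1,US=1,PS=0
  ✓ 0x35711  — 4 lookups
#1 VA=0x40000000FEA (r,kernel):
  L0 @0x2D[8] → 0x61004  P=0,RW=0,US=1,PS=0
  ⇒ fault: PAGE_NOT_PRESENT  — 1 lookups
#2 VA=0xF0680414711 (r,kernel):
  TLB hit vpn=0xF0680414 → PA=0x35711
#3 VA=0xC054281C01D (r,kernel):
  L0 @0x2D[24] → 0x39007  P=1,RW=1,US=1,PS=0
  L1 @0x39[21] → 0x3A007  P=1,RW=1,US=1,PS=0
  L2 @0x3A[20] → 0x3D007  P=1,RW=1,US=1,PS=0
  L3 @0x3D[28] → 0x3F007  P=1,RW=1,US=1,PS=0
  ✓ 0x3F01D  — 4 lookups

Entries read for #0: 4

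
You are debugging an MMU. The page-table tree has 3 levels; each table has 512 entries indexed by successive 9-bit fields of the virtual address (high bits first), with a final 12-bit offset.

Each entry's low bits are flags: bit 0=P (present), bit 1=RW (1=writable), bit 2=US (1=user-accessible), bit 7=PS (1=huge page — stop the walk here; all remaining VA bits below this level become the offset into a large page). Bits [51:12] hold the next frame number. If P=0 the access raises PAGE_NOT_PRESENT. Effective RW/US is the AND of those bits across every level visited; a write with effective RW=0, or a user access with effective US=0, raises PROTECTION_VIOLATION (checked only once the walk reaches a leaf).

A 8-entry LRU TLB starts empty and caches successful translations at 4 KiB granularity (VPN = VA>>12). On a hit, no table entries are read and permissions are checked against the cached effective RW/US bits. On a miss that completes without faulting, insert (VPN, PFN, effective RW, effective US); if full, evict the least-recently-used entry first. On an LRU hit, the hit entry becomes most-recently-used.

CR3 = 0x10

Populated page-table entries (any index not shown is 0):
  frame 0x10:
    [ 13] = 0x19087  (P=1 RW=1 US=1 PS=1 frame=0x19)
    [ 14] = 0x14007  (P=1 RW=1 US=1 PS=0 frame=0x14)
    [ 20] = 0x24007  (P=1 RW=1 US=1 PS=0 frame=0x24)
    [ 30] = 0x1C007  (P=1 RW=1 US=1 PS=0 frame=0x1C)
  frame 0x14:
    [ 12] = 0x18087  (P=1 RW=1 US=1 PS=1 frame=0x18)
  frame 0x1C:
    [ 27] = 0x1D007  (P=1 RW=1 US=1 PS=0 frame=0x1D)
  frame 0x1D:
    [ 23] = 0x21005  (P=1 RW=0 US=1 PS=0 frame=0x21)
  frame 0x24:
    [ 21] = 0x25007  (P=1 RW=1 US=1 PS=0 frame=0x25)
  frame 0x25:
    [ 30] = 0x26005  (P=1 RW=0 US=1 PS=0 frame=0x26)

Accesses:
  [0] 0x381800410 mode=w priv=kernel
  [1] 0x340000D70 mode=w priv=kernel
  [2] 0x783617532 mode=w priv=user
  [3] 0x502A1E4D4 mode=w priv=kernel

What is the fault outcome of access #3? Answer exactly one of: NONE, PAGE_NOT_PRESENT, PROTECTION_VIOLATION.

Walk each access:
#0 VA=0x381800410 (w,kernel):
  [0] read 0x10 idx=14: raw=0x14007 flags P=1 W=1 U=1 S=0
  [1] read 0x14 idx=12: raw=0x18087 flags P=1 W=1 U=1 S=1
  → PA=0x18410 (huge @L1)  (2 entries read)
#1 VA=0x340000D70 (w,kernel):
  [0] read 0x10 idx=13: raw=0x19087 flags P=1 W=1 U=1 S=1
  → PA=0x19D70 (huge @L0)  (1 entries read)
#2 VA=0x783617532 (w,user):
  [0] read 0x10 idx=30: raw=0x1C007 flags P=1 W=1 U=1 S=0
  [1] read 0x1C idx=27: raw=0x1D007 flags P=1 W=1 U=1 S=0
  [2] read 0x1D idx=23: raw=0x21005 flags P=1 W=0 U=1 S=0
  ⇒ fault: PROTECTION_VIOLATION  — 3 lookups
#3 VA=0x502A1E4D4 (w,kernel):
  [0] read 0x10 idx=20: raw=0x24007 flags P=1 W=1 U=1 S=0
  [1] read 0x24 idx=21: raw=0x25007 flags P=1 W=1 U=1 S=0
  [2] read 0x25 idx=30: raw=0x26005 flags P=1 W=0 U=1 S=0
  ⇒ fault: PROTECTION_VIOLATION  — 3 lookups

Access #3 fault: PROTECTION_VIOLATION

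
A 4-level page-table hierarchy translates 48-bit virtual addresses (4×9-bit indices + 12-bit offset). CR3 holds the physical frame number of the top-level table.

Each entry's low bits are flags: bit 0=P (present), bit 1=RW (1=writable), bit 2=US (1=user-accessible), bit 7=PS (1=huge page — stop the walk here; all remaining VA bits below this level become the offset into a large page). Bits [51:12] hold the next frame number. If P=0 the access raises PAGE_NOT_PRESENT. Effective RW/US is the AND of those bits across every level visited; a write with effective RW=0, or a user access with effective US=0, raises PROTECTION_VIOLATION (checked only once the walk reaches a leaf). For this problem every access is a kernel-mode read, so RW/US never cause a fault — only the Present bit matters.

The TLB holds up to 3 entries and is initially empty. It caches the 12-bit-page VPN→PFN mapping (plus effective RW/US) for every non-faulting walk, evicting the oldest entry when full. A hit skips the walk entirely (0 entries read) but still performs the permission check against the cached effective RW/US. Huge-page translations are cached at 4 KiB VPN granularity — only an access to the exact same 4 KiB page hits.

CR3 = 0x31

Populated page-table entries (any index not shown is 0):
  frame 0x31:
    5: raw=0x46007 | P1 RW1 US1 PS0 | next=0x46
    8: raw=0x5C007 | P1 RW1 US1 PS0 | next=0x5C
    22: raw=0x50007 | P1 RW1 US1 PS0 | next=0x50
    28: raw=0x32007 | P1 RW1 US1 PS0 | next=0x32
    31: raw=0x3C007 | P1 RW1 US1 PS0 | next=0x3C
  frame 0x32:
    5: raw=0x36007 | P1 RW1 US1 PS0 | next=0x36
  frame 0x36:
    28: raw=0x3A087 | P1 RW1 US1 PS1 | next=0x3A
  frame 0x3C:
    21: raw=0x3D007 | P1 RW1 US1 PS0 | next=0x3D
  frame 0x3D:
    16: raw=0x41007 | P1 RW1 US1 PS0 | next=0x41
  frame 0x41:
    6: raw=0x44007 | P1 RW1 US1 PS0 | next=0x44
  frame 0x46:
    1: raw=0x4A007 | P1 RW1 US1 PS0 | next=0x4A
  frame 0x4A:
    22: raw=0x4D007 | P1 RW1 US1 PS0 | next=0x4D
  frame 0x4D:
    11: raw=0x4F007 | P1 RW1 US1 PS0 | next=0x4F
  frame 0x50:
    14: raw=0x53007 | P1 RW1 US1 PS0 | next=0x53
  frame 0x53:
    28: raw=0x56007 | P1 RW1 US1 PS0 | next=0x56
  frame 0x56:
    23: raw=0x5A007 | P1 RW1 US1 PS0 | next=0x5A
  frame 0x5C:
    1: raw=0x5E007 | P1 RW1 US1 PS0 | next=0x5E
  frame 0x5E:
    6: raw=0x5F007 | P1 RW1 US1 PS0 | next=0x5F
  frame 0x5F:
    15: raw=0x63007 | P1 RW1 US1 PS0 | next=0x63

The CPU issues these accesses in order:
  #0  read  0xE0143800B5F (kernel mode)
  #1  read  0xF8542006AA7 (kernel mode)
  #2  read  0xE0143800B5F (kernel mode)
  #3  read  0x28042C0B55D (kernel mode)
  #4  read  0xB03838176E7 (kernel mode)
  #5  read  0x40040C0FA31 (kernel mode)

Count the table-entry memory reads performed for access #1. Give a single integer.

Per-access translation:
#0 VA=0xE0143800B5F (r,kernel):
  [0] read 0x31 idx=28: raw=0x32007 flags P=1 W=1 U=1 S=0
  [1] read 0x32 idx=5: raw=0x36007 flags P=1 W=1 U=1 S=0
  [2] read 0x36 idx=28: raw=0x3A087 flags P=1 W=1 U=1 S=1
  → PA=0x3AB5F (huge @L2)  (3 entries read)
#1 VA=0xF8542006AA7 (r,kernel):
  [0] read 0x31 idx=31: raw=0x3C007 flags P=1 W=1 U=1 S=0
  [1] read 0x3C idx=21: raw=0x3D007 flags P=1 W=1 U=1 S=0
  [2] read 0x3D idx=16: raw=0x41007 flags P=1 W=1 U=1 S=0
  [3] read 0x41 idx=6: raw=0x44007 flags P=1 W=1 U=1 S=0
  → PA=0x44AA7  (4 entries read)
#2 VA=0xE0143800B5F (r,kernel):
  TLB hit vpn=0xE0143800 → PA=0x3AB5F
#3 VA=0x28042C0B55D (r,kernel):
  [0] read 0x31 idx=5: raw=0x46007 flags P=1 W=1 U=1 S=0
  [1] read 0x46 idx=1: raw=0x4A007 flags P=1 W=1 U=1 S=0
  [2] read 0x4A idx=22: raw=0x4D007 flags P=1 W=1 U=1 S=0
  [3] read 0x4D idx=11: raw=0x4F007 flags P=1 W=1 U=1 S=0
  → PA=0x4F55D  (4 entries read)
#4 VA=0xB03838176E7 (r,kernel):
  [0] read 0x31 idx=22: raw=0x50007 flags P=1 W=1 U=1 S=0
  [1] read 0x50 idx=14: raw=0x53007 flags P=1 W=1 U=1 S=0
  [2] read 0x53 idx=28: raw=0x56007 flags P=1 W=1 U=1 S=0
  [3] read 0x56 idx=23: raw=0x5A007 flags P=1 W=1 U=1 S=0
  → PA=0x5A6E7  (4 entries read)
#5 VA=0x40040C0FA31 (r,kernel):
  [0] read 0x31 idx=8: raw=0x5C007 flags P=1 W=1 U=1 S=0
  [1] read 0x5C idx=1: raw=0x5E007 flags P=1 W=1 U=1 S=0
  [2] read 0x5E idx=6: raw=0x5F007 flags P=1 W=1 U=1 S=0
  [3] read 0x5F idx=15: raw=0x63007 flags P=1 W=1 U=1 S=0
  → PA=0x63A31  (4 entries read)

Entries read for #1: 4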